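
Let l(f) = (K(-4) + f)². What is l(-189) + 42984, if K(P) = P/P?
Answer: 78328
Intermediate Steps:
K(P) = 1
l(f) = (1 + f)²
l(-189) + 42984 = (1 - 189)² + 42984 = (-188)² + 42984 = 35344 + 42984 = 78328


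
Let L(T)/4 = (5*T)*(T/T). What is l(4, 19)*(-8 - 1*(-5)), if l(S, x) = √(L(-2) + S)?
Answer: -18*I ≈ -18.0*I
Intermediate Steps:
L(T) = 20*T (L(T) = 4*((5*T)*(T/T)) = 4*((5*T)*1) = 4*(5*T) = 20*T)
l(S, x) = √(-40 + S) (l(S, x) = √(20*(-2) + S) = √(-40 + S))
l(4, 19)*(-8 - 1*(-5)) = √(-40 + 4)*(-8 - 1*(-5)) = √(-36)*(-8 + 5) = (6*I)*(-3) = -18*I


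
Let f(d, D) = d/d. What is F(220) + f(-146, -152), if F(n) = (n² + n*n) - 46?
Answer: 96755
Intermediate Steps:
f(d, D) = 1
F(n) = -46 + 2*n² (F(n) = (n² + n²) - 46 = 2*n² - 46 = -46 + 2*n²)
F(220) + f(-146, -152) = (-46 + 2*220²) + 1 = (-46 + 2*48400) + 1 = (-46 + 96800) + 1 = 96754 + 1 = 96755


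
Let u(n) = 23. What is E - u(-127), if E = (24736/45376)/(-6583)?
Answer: -214698735/9334694 ≈ -23.000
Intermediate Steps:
E = -773/9334694 (E = (24736*(1/45376))*(-1/6583) = (773/1418)*(-1/6583) = -773/9334694 ≈ -8.2809e-5)
E - u(-127) = -773/9334694 - 1*23 = -773/9334694 - 23 = -214698735/9334694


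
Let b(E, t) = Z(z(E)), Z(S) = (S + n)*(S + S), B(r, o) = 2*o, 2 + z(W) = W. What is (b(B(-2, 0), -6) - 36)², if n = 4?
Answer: 1936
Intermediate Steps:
z(W) = -2 + W
Z(S) = 2*S*(4 + S) (Z(S) = (S + 4)*(S + S) = (4 + S)*(2*S) = 2*S*(4 + S))
b(E, t) = 2*(-2 + E)*(2 + E) (b(E, t) = 2*(-2 + E)*(4 + (-2 + E)) = 2*(-2 + E)*(2 + E))
(b(B(-2, 0), -6) - 36)² = ((-8 + 2*(2*0)²) - 36)² = ((-8 + 2*0²) - 36)² = ((-8 + 2*0) - 36)² = ((-8 + 0) - 36)² = (-8 - 36)² = (-44)² = 1936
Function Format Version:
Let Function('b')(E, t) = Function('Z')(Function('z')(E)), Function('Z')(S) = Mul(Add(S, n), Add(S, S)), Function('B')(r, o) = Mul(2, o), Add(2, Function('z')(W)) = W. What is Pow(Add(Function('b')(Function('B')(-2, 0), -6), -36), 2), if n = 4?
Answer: 1936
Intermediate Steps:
Function('z')(W) = Add(-2, W)
Function('Z')(S) = Mul(2, S, Add(4, S)) (Function('Z')(S) = Mul(Add(S, 4), Add(S, S)) = Mul(Add(4, S), Mul(2, S)) = Mul(2, S, Add(4, S)))
Function('b')(E, t) = Mul(2, Add(-2, E), Add(2, E)) (Function('b')(E, t) = Mul(2, Add(-2, E), Add(4, Add(-2, E))) = Mul(2, Add(-2, E), Add(2, E)))
Pow(Add(Function('b')(Function('B')(-2, 0), -6), -36), 2) = Pow(Add(Add(-8, Mul(2, Pow(Mul(2, 0), 2))), -36), 2) = Pow(Add(Add(-8, Mul(2, Pow(0, 2))), -36), 2) = Pow(Add(Add(-8, Mul(2, 0)), -36), 2) = Pow(Add(Add(-8, 0), -36), 2) = Pow(Add(-8, -36), 2) = Pow(-44, 2) = 1936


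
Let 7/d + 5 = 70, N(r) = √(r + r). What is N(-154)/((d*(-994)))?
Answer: -65*I*√77/3479 ≈ -0.16395*I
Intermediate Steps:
N(r) = √2*√r (N(r) = √(2*r) = √2*√r)
d = 7/65 (d = 7/(-5 + 70) = 7/65 ≈ 0.10769)
N(-154)/((d*(-994))) = (√2*√(-154))/(((7/65)*(-994))) = (√2*(I*√154))/(-6958/65) = (2*I*√77)*(-65/6958) = -65*I*√77/3479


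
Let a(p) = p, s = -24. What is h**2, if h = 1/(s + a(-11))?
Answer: 1/1225 ≈ 0.00081633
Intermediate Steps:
h = -1/35 (h = 1/(-24 - 11) = 1/(-35) = -1/35 ≈ -0.028571)
h**2 = (-1/35)**2 = 1/1225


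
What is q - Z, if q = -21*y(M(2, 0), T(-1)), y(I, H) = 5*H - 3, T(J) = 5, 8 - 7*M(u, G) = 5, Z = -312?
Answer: -150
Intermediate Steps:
M(u, G) = 3/7 (M(u, G) = 8/7 - 1/7*5 = 8/7 - 5/7 = 3/7)
y(I, H) = -3 + 5*H
q = -462 (q = -21*(-3 + 5*5) = -21*(-3 + 25) = -21*22 = -462)
q - Z = -462 - 1*(-312) = -462 + 312 = -150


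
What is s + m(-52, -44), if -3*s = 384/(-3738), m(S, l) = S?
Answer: -97124/1869 ≈ -51.966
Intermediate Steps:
s = 64/1869 (s = -128/(-3738) = -128*(-1)/3738 = -⅓*(-64/623) = 64/1869 ≈ 0.034243)
s + m(-52, -44) = 64/1869 - 52 = -97124/1869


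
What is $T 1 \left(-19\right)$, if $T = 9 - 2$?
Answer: $-133$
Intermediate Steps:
$T = 7$ ($T = 9 - 2 = 7$)
$T 1 \left(-19\right) = 7 \cdot 1 \left(-19\right) = 7 \left(-19\right) = -133$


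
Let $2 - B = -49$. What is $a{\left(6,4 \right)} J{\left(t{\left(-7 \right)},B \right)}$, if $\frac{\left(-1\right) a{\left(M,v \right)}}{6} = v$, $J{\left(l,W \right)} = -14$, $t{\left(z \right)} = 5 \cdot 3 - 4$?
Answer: $336$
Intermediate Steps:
$B = 51$ ($B = 2 - -49 = 2 + 49 = 51$)
$t{\left(z \right)} = 11$ ($t{\left(z \right)} = 15 - 4 = 11$)
$a{\left(M,v \right)} = - 6 v$
$a{\left(6,4 \right)} J{\left(t{\left(-7 \right)},B \right)} = \left(-6\right) 4 \left(-14\right) = \left(-24\right) \left(-14\right) = 336$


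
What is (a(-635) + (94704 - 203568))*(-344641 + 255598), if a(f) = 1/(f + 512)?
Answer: 397436692913/41 ≈ 9.6936e+9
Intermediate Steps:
a(f) = 1/(512 + f)
(a(-635) + (94704 - 203568))*(-344641 + 255598) = (1/(512 - 635) + (94704 - 203568))*(-344641 + 255598) = (1/(-123) - 108864)*(-89043) = (-1/123 - 108864)*(-89043) = -13390273/123*(-89043) = 397436692913/41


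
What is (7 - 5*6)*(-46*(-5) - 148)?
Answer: -1886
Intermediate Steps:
(7 - 5*6)*(-46*(-5) - 148) = (7 - 30)*(230 - 148) = -23*82 = -1886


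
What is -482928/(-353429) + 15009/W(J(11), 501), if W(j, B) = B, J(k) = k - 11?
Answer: 1848854263/59022643 ≈ 31.324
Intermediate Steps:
J(k) = -11 + k
-482928/(-353429) + 15009/W(J(11), 501) = -482928/(-353429) + 15009/501 = -482928*(-1/353429) + 15009*(1/501) = 482928/353429 + 5003/167 = 1848854263/59022643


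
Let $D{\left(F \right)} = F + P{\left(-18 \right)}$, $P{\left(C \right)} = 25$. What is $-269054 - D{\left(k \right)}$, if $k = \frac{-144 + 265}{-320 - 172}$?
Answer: $- \frac{132386747}{492} \approx -2.6908 \cdot 10^{5}$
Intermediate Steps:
$k = - \frac{121}{492}$ ($k = \frac{121}{-492} = 121 \left(- \frac{1}{492}\right) = - \frac{121}{492} \approx -0.24593$)
$D{\left(F \right)} = 25 + F$ ($D{\left(F \right)} = F + 25 = 25 + F$)
$-269054 - D{\left(k \right)} = -269054 - \left(25 - \frac{121}{492}\right) = -269054 - \frac{12179}{492} = - \frac{132386747}{492}$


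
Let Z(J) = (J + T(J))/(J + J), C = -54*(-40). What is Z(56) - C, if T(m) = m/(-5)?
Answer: -10798/5 ≈ -2159.6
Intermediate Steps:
C = 2160
T(m) = -m/5 (T(m) = m*(-1/5) = -m/5)
Z(J) = 2/5 (Z(J) = (J - J/5)/(J + J) = (4*J/5)/((2*J)) = (4*J/5)*(1/(2*J)) = 2/5)
Z(56) - C = 2/5 - 1*2160 = 2/5 - 2160 = -10798/5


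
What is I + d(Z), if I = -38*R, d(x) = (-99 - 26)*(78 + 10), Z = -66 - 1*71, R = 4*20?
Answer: -14040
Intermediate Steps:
R = 80
Z = -137 (Z = -66 - 71 = -137)
d(x) = -11000 (d(x) = -125*88 = -11000)
I = -3040 (I = -38*80 = -3040)
I + d(Z) = -3040 - 11000 = -14040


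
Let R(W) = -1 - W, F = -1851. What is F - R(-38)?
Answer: -1888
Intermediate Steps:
F - R(-38) = -1851 - (-1 - 1*(-38)) = -1851 - (-1 + 38) = -1851 - 1*37 = -1851 - 37 = -1888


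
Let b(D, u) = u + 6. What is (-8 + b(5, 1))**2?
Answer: 1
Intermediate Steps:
b(D, u) = 6 + u
(-8 + b(5, 1))**2 = (-8 + (6 + 1))**2 = (-8 + 7)**2 = (-1)**2 = 1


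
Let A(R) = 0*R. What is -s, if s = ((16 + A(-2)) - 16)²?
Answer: 0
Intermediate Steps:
A(R) = 0
s = 0 (s = ((16 + 0) - 16)² = (16 - 16)² = 0² = 0)
-s = -1*0 = 0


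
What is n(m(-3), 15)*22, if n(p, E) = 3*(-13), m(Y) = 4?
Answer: -858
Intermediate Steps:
n(p, E) = -39
n(m(-3), 15)*22 = -39*22 = -858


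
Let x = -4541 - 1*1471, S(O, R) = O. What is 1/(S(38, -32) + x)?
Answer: -1/5974 ≈ -0.00016739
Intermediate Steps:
x = -6012 (x = -4541 - 1471 = -6012)
1/(S(38, -32) + x) = 1/(38 - 6012) = 1/(-5974) = -1/5974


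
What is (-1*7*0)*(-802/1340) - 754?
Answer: -754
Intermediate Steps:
(-1*7*0)*(-802/1340) - 754 = (-7*0)*(-802*1/1340) - 754 = 0*(-401/670) - 754 = 0 - 754 = -754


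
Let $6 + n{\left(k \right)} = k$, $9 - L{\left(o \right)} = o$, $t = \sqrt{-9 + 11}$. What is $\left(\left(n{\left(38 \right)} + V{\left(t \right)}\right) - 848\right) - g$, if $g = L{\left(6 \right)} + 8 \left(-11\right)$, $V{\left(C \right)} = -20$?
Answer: $-751$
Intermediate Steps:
$t = \sqrt{2} \approx 1.4142$
$L{\left(o \right)} = 9 - o$
$n{\left(k \right)} = -6 + k$
$g = -85$ ($g = \left(9 - 6\right) + 8 \left(-11\right) = \left(9 - 6\right) - 88 = 3 - 88 = -85$)
$\left(\left(n{\left(38 \right)} + V{\left(t \right)}\right) - 848\right) - g = \left(\left(\left(-6 + 38\right) - 20\right) - 848\right) - -85 = \left(\left(32 - 20\right) - 848\right) + 85 = \left(12 - 848\right) + 85 = -836 + 85 = -751$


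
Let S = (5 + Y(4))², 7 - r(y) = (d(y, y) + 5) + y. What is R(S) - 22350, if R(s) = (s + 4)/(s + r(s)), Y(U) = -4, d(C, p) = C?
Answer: -22345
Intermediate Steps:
r(y) = 2 - 2*y (r(y) = 7 - ((y + 5) + y) = 7 - ((5 + y) + y) = 7 - (5 + 2*y) = 7 + (-5 - 2*y) = 2 - 2*y)
S = 1 (S = (5 - 4)² = 1² = 1)
R(s) = (4 + s)/(2 - s) (R(s) = (s + 4)/(s + (2 - 2*s)) = (4 + s)/(2 - s))
R(S) - 22350 = (4 + 1)/(2 - 1*1) - 22350 = 5/(2 - 1) - 22350 = 5/1 - 22350 = 1*5 - 22350 = 5 - 22350 = -22345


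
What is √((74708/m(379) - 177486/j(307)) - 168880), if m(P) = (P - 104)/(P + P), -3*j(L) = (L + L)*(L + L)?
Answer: √42245258080234/33770 ≈ 192.47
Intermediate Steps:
j(L) = -4*L²/3 (j(L) = -(L + L)*(L + L)/3 = -2*L*2*L/3 = -4*L²/3)
m(P) = (-104 + P)/(2*P) (m(P) = (-104 + P)/((2*P)) = (-104 + P)*(1/(2*P)) = (-104 + P)/(2*P))
√((74708/m(379) - 177486/j(307)) - 168880) = √((74708/(((½)*(-104 + 379)/379)) - 177486/((-4/3*307²))) - 168880) = √((74708/(((½)*(1/379)*275)) - 177486/((-4/3*94249))) - 168880) = √((74708/(275/758) - 177486/(-376996/3)) - 168880) = √((74708*(758/275) - 177486*(-3/376996)) - 168880) = √((56628664/275 + 266229/188498) - 168880) = √(10674463119647/51836950 - 168880) = √(1920239003647/51836950) = √42245258080234/33770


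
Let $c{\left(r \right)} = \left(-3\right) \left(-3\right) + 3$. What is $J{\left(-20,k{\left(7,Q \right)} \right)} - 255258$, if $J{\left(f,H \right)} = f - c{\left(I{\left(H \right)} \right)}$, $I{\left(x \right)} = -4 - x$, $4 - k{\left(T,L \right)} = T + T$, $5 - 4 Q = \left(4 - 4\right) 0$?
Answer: $-255290$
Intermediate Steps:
$Q = \frac{5}{4}$ ($Q = \frac{5}{4} - \frac{\left(4 - 4\right) 0}{4} = \frac{5}{4} - \frac{0 \cdot 0}{4} = \frac{5}{4} - 0 = \frac{5}{4} + 0 = \frac{5}{4} \approx 1.25$)
$k{\left(T,L \right)} = 4 - 2 T$ ($k{\left(T,L \right)} = 4 - \left(T + T\right) = 4 - 2 T$)
$c{\left(r \right)} = 12$ ($c{\left(r \right)} = 9 + 3 = 12$)
$J{\left(f,H \right)} = -12 + f$ ($J{\left(f,H \right)} = f - 12 = -12 + f$)
$J{\left(-20,k{\left(7,Q \right)} \right)} - 255258 = \left(-12 - 20\right) - 255258 = -32 - 255258 = -255290$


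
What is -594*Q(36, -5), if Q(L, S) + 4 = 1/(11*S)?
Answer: 11934/5 ≈ 2386.8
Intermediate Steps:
Q(L, S) = -4 + 1/(11*S)
-594*Q(36, -5) = -594*(-4 + (1/11)/(-5)) = -594*(-4 + (1/11)*(-⅕)) = -594*(-4 - 1/55) = -594*(-221/55) = 11934/5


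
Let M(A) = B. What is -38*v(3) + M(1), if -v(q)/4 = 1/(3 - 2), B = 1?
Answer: 153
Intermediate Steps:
M(A) = 1
v(q) = -4 (v(q) = -4/(3 - 2) = -4/1 = -4*1 = -4)
-38*v(3) + M(1) = -38*(-4) + 1 = 152 + 1 = 153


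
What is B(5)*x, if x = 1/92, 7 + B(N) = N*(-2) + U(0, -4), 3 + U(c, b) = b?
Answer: -6/23 ≈ -0.26087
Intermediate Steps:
U(c, b) = -3 + b
B(N) = -14 - 2*N (B(N) = -7 + (N*(-2) + (-3 - 4)) = -7 + (-2*N - 7) = -7 + (-7 - 2*N) = -14 - 2*N)
x = 1/92 ≈ 0.010870
B(5)*x = (-14 - 2*5)*(1/92) = (-14 - 10)*(1/92) = -24*1/92 = -6/23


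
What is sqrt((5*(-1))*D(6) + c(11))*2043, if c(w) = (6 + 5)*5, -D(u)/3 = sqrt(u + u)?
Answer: 2043*sqrt(55 + 30*sqrt(3)) ≈ 21129.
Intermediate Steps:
D(u) = -3*sqrt(2)*sqrt(u) (D(u) = -3*sqrt(u + u) = -3*sqrt(2)*sqrt(u))
c(w) = 55 (c(w) = 11*5 = 55)
sqrt((5*(-1))*D(6) + c(11))*2043 = sqrt((5*(-1))*(-3*sqrt(2)*sqrt(6)) + 55)*2043 = sqrt(-(-30)*sqrt(3) + 55)*2043 = sqrt(30*sqrt(3) + 55)*2043 = sqrt(55 + 30*sqrt(3))*2043 = 2043*sqrt(55 + 30*sqrt(3))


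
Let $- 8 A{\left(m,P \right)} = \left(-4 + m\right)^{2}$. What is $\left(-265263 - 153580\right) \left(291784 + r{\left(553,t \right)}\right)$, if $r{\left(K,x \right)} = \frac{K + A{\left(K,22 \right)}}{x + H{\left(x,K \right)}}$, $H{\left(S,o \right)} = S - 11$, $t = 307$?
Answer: $- \frac{589424786101877}{4824} \approx -1.2219 \cdot 10^{11}$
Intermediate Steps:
$A{\left(m,P \right)} = - \frac{\left(-4 + m\right)^{2}}{8}$
$H{\left(S,o \right)} = -11 + S$
$r{\left(K,x \right)} = \frac{K - \frac{\left(-4 + K\right)^{2}}{8}}{-11 + 2 x}$ ($r{\left(K,x \right)} = \frac{K - \frac{\left(-4 + K\right)^{2}}{8}}{x + \left(-11 + x\right)} = \frac{K - \frac{\left(-4 + K\right)^{2}}{8}}{-11 + 2 x}$)
$\left(-265263 - 153580\right) \left(291784 + r{\left(553,t \right)}\right) = \left(-265263 - 153580\right) \left(291784 + \frac{- \left(-4 + 553\right)^{2} + 8 \cdot 553}{8 \left(-11 + 2 \cdot 307\right)}\right) = - 418843 \left(291784 + \frac{- 549^{2} + 4424}{8 \left(-11 + 614\right)}\right) = - 418843 \left(291784 + \frac{\left(-1\right) 301401 + 4424}{8 \cdot 603}\right) = - 418843 \left(291784 + \frac{1}{8} \cdot \frac{1}{603} \left(-301401 + 4424\right)\right) = - 418843 \left(291784 + \frac{1}{8} \cdot \frac{1}{603} \left(-296977\right)\right) = - 418843 \left(291784 - \frac{296977}{4824}\right) = \left(-418843\right) \frac{1407269039}{4824} = - \frac{589424786101877}{4824}$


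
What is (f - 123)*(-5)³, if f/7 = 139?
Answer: -106250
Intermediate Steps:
f = 973 (f = 7*139 = 973)
(f - 123)*(-5)³ = (973 - 123)*(-5)³ = 850*(-125) = -106250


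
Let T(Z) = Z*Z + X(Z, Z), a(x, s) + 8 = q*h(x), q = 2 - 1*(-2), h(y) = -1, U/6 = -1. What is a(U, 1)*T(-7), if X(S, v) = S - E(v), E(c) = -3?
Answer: -540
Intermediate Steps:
U = -6 (U = 6*(-1) = -6)
q = 4 (q = 2 + 2 = 4)
X(S, v) = 3 + S (X(S, v) = S - 1*(-3) = S + 3 = 3 + S)
a(x, s) = -12 (a(x, s) = -8 + 4*(-1) = -8 - 4 = -12)
T(Z) = 3 + Z + Z² (T(Z) = Z*Z + (3 + Z) = Z² + (3 + Z) = 3 + Z + Z²)
a(U, 1)*T(-7) = -12*(3 - 7 + (-7)²) = -12*(3 - 7 + 49) = -12*45 = -540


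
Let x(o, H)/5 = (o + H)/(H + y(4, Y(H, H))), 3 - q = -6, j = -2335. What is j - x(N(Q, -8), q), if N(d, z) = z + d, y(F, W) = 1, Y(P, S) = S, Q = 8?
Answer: -4679/2 ≈ -2339.5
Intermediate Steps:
q = 9 (q = 3 - 1*(-6) = 3 + 6 = 9)
N(d, z) = d + z
x(o, H) = 5*(H + o)/(1 + H) (x(o, H) = 5*((o + H)/(H + 1)) = 5*((H + o)/(1 + H)) = 5*(H + o)/(1 + H))
j - x(N(Q, -8), q) = -2335 - 5*(9 + (8 - 8))/(1 + 9) = -2335 - 5*(9 + 0)/10 = -2335 - 5*9/10 = -2335 - 1*9/2 = -2335 - 9/2 = -4679/2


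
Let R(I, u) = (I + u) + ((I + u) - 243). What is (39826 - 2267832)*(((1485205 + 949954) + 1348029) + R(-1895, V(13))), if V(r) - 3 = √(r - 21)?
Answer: -8419993382966 - 8912024*I*√2 ≈ -8.42e+12 - 1.2604e+7*I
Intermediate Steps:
V(r) = 3 + √(-21 + r) (V(r) = 3 + √(r - 21) = 3 + √(-21 + r))
R(I, u) = -243 + 2*I + 2*u (R(I, u) = (I + u) + (-243 + I + u) = -243 + 2*I + 2*u)
(39826 - 2267832)*(((1485205 + 949954) + 1348029) + R(-1895, V(13))) = (39826 - 2267832)*(((1485205 + 949954) + 1348029) + (-243 + 2*(-1895) + 2*(3 + √(-21 + 13)))) = -2228006*((2435159 + 1348029) + (-243 - 3790 + 2*(3 + √(-8)))) = -2228006*(3783188 + (-243 - 3790 + 2*(3 + 2*I*√2))) = -2228006*(3783188 + (-243 - 3790 + (6 + 4*I*√2))) = -2228006*(3783188 + (-4027 + 4*I*√2)) = -2228006*(3779161 + 4*I*√2) = -8419993382966 - 8912024*I*√2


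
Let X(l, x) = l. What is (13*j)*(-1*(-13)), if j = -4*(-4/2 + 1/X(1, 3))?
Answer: 676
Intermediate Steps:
j = 4 (j = -4*(-4/2 + 1/1) = -4*(-4*½ + 1*1) = -4*(-2 + 1) = -4*(-1) = 4)
(13*j)*(-1*(-13)) = (13*4)*(-1*(-13)) = 52*13 = 676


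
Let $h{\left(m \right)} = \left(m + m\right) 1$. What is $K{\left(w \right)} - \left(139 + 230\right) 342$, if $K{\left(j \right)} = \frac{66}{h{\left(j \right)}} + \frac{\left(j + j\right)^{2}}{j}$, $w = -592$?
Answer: $- \frac{76111105}{592} \approx -1.2857 \cdot 10^{5}$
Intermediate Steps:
$h{\left(m \right)} = 2 m$ ($h{\left(m \right)} = 2 m 1 = 2 m$)
$K{\left(j \right)} = 4 j + \frac{33}{j}$ ($K{\left(j \right)} = \frac{66}{2 j} + \frac{\left(j + j\right)^{2}}{j} = 66 \frac{1}{2 j} + \frac{\left(2 j\right)^{2}}{j} = \frac{33}{j} + \frac{4 j^{2}}{j} = \frac{33}{j} + 4 j = 4 j + \frac{33}{j}$)
$K{\left(w \right)} - \left(139 + 230\right) 342 = \left(4 \left(-592\right) + \frac{33}{-592}\right) - \left(139 + 230\right) 342 = \left(-2368 + 33 \left(- \frac{1}{592}\right)\right) - 369 \cdot 342 = \left(-2368 - \frac{33}{592}\right) - 126198 = - \frac{1401889}{592} - 126198 = - \frac{76111105}{592}$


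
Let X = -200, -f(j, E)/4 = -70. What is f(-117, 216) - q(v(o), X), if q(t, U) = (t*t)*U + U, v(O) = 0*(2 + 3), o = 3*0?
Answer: 480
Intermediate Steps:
f(j, E) = 280 (f(j, E) = -4*(-70) = 280)
o = 0
v(O) = 0 (v(O) = 0*5 = 0)
q(t, U) = U + U*t² (q(t, U) = t²*U + U = U*t² + U = U + U*t²)
f(-117, 216) - q(v(o), X) = 280 - (-200)*(1 + 0²) = 280 - (-200)*(1 + 0) = 280 - (-200) = 280 - 1*(-200) = 280 + 200 = 480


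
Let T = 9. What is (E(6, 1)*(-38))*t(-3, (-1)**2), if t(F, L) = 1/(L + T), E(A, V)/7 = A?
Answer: -798/5 ≈ -159.60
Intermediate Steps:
E(A, V) = 7*A
t(F, L) = 1/(9 + L) (t(F, L) = 1/(L + 9) = 1/(9 + L))
(E(6, 1)*(-38))*t(-3, (-1)**2) = ((7*6)*(-38))/(9 + (-1)**2) = (42*(-38))/(9 + 1) = -1596/10 = -1596*1/10 = -798/5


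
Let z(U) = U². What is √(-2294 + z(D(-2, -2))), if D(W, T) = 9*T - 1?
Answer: I*√1933 ≈ 43.966*I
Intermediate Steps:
D(W, T) = -1 + 9*T
√(-2294 + z(D(-2, -2))) = √(-2294 + (-1 + 9*(-2))²) = √(-2294 + (-1 - 18)²) = √(-2294 + (-19)²) = √(-2294 + 361) = √(-1933) = I*√1933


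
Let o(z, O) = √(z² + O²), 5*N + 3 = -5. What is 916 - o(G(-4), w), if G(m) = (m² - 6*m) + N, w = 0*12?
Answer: 4388/5 ≈ 877.60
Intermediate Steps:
N = -8/5 (N = -⅗ + (⅕)*(-5) = -⅗ - 1 = -8/5 ≈ -1.6000)
w = 0
G(m) = -8/5 + m² - 6*m (G(m) = (m² - 6*m) - 8/5 = -8/5 + m² - 6*m)
o(z, O) = √(O² + z²)
916 - o(G(-4), w) = 916 - √(0² + (-8/5 + (-4)² - 6*(-4))²) = 916 - √(0 + (-8/5 + 16 + 24)²) = 916 - √(0 + (192/5)²) = 916 - √(0 + 36864/25) = 916 - √(36864/25) = 916 - 1*192/5 = 916 - 192/5 = 4388/5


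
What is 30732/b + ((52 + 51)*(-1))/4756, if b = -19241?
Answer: -148143215/91510196 ≈ -1.6189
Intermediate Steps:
30732/b + ((52 + 51)*(-1))/4756 = 30732/(-19241) + ((52 + 51)*(-1))/4756 = 30732*(-1/19241) + (103*(-1))*(1/4756) = -30732/19241 - 103*1/4756 = -30732/19241 - 103/4756 = -148143215/91510196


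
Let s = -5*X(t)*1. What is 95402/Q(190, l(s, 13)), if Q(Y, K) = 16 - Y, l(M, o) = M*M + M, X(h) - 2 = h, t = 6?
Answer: -47701/87 ≈ -548.29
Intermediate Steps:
X(h) = 2 + h
s = -40 (s = -5*(2 + 6)*1 = -5*8*1 = -40*1 = -40)
l(M, o) = M + M**2 (l(M, o) = M**2 + M = M + M**2)
95402/Q(190, l(s, 13)) = 95402/(16 - 1*190) = 95402/(16 - 190) = 95402/(-174) = 95402*(-1/174) = -47701/87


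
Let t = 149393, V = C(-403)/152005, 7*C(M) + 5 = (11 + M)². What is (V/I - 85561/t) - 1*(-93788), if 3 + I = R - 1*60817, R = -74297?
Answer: 2014377115683865698698/21478114649473335 ≈ 93787.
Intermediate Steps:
C(M) = -5/7 + (11 + M)²/7
I = -135117 (I = -3 + (-74297 - 1*60817) = -3 + (-74297 - 60817) = -3 - 135114 = -135117)
V = 153659/1064035 (V = (-5/7 + (11 - 403)²/7)/152005 = (-5/7 + (⅐)*(-392)²)*(1/152005) = (-5/7 + (⅐)*153664)*(1/152005) = (-5/7 + 21952)*(1/152005) = (153659/7)*(1/152005) = 153659/1064035 ≈ 0.14441)
(V/I - 85561/t) - 1*(-93788) = ((153659/1064035)/(-135117) - 85561/149393) - 1*(-93788) = ((153659/1064035)*(-1/135117) - 85561*1/149393) + 93788 = (-153659/143769217095 - 85561/149393) + 93788 = -12301060939444282/21478114649473335 + 93788 = 2014377115683865698698/21478114649473335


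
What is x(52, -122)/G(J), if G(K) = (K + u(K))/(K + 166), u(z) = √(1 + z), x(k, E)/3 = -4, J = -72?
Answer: 81216/5255 + 1128*I*√71/5255 ≈ 15.455 + 1.8087*I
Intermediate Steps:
x(k, E) = -12 (x(k, E) = 3*(-4) = -12)
G(K) = (K + √(1 + K))/(166 + K) (G(K) = (K + √(1 + K))/(K + 166) = (K + √(1 + K))/(166 + K))
x(52, -122)/G(J) = -12*(166 - 72)/(-72 + √(1 - 72)) = -12*94/(-72 + √(-71)) = -12*94/(-72 + I*√71) = -12/(-36/47 + I*√71/94)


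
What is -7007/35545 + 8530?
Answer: 303191843/35545 ≈ 8529.8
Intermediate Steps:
-7007/35545 + 8530 = 303191843/35545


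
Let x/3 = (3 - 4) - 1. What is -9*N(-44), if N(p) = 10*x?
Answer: 540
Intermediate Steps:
x = -6 (x = 3*((3 - 4) - 1) = 3*(-1 - 1) = 3*(-2) = -6)
N(p) = -60 (N(p) = 10*(-6) = -60)
-9*N(-44) = -9*(-60) = 540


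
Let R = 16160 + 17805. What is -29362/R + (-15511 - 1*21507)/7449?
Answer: -1476033908/253005285 ≈ -5.8340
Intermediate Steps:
R = 33965
-29362/R + (-15511 - 1*21507)/7449 = -29362/33965 + (-15511 - 1*21507)/7449 = -29362*1/33965 + (-15511 - 21507)*(1/7449) = -29362/33965 - 37018*1/7449 = -29362/33965 - 37018/7449 = -1476033908/253005285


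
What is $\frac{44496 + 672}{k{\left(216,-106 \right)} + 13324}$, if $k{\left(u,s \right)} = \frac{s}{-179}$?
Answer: $\frac{1347512}{397517} \approx 3.3898$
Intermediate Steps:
$k{\left(u,s \right)} = - \frac{s}{179}$ ($k{\left(u,s \right)} = s \left(- \frac{1}{179}\right) = - \frac{s}{179}$)
$\frac{44496 + 672}{k{\left(216,-106 \right)} + 13324} = \frac{44496 + 672}{\left(- \frac{1}{179}\right) \left(-106\right) + 13324} = \frac{45168}{\frac{106}{179} + 13324} = \frac{45168}{\frac{2385102}{179}} = 45168 \cdot \frac{179}{2385102} = \frac{1347512}{397517}$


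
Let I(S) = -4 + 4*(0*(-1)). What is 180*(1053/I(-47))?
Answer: -47385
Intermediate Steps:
I(S) = -4 (I(S) = -4 + 4*0 = -4 + 0 = -4)
180*(1053/I(-47)) = 180*(1053/(-4)) = 180*(1053*(-¼)) = 180*(-1053/4) = -47385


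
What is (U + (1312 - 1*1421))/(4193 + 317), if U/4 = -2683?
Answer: -10841/4510 ≈ -2.4038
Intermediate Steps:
U = -10732 (U = 4*(-2683) = -10732)
(U + (1312 - 1*1421))/(4193 + 317) = (-10732 + (1312 - 1*1421))/(4193 + 317) = (-10732 + (1312 - 1421))/4510 = (-10732 - 109)*(1/4510) = -10841*1/4510 = -10841/4510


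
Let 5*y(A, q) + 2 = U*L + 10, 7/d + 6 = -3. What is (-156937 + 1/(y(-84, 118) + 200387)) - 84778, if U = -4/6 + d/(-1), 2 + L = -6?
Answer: -2179659936440/9017479 ≈ -2.4172e+5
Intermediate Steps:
L = -8 (L = -2 - 6 = -8)
d = -7/9 (d = 7/(-6 - 3) = 7/(-9) = 7*(-⅑) = -7/9 ≈ -0.77778)
U = ⅑ (U = -4/6 - 7/9/(-1) = -4*⅙ - 7/9*(-1) = -⅔ + 7/9 = ⅑ ≈ 0.11111)
y(A, q) = 64/45 (y(A, q) = -⅖ + ((⅑)*(-8) + 10)/5 = -⅖ + (-8/9 + 10)/5 = -⅖ + (⅕)*(82/9) = -⅖ + 82/45 = 64/45)
(-156937 + 1/(y(-84, 118) + 200387)) - 84778 = (-156937 + 1/(64/45 + 200387)) - 84778 = (-156937 + 1/(9017479/45)) - 84778 = (-156937 + 45/9017479) - 84778 = -1415176101778/9017479 - 84778 = -2179659936440/9017479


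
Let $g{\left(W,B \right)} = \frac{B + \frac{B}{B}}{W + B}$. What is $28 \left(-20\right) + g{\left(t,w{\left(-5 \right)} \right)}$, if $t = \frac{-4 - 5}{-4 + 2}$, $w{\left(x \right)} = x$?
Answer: $-552$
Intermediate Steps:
$t = \frac{9}{2}$ ($t = - \frac{9}{-2} = \left(-9\right) \left(- \frac{1}{2}\right) = \frac{9}{2} \approx 4.5$)
$g{\left(W,B \right)} = \frac{1 + B}{B + W}$ ($g{\left(W,B \right)} = \frac{B + 1}{B + W} = \frac{1 + B}{B + W}$)
$28 \left(-20\right) + g{\left(t,w{\left(-5 \right)} \right)} = 28 \left(-20\right) + \frac{1 - 5}{-5 + \frac{9}{2}} = -560 + \frac{1}{- \frac{1}{2}} \left(-4\right) = -560 - -8 = -560 + 8 = -552$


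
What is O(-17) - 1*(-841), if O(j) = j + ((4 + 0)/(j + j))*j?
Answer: 826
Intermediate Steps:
O(j) = 2 + j (O(j) = j + (4/((2*j)))*j = j + (4*(1/(2*j)))*j = j + (2/j)*j = j + 2 = 2 + j)
O(-17) - 1*(-841) = (2 - 17) - 1*(-841) = -15 + 841 = 826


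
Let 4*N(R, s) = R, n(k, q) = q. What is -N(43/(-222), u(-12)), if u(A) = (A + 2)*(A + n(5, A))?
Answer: 43/888 ≈ 0.048423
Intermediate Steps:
u(A) = 2*A*(2 + A) (u(A) = (A + 2)*(A + A) = (2 + A)*(2*A) = 2*A*(2 + A))
N(R, s) = R/4
-N(43/(-222), u(-12)) = -43/(-222)/4 = -43*(-1/222)/4 = -(-43)/(4*222) = -1*(-43/888) = 43/888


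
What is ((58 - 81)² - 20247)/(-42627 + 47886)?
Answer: -19718/5259 ≈ -3.7494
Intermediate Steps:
((58 - 81)² - 20247)/(-42627 + 47886) = ((-23)² - 20247)/5259 = (529 - 20247)*(1/5259) = -19718*1/5259 = -19718/5259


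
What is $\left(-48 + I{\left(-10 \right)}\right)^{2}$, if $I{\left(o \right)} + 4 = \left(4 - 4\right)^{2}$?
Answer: $2704$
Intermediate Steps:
$I{\left(o \right)} = -4$ ($I{\left(o \right)} = -4 + \left(4 - 4\right)^{2} = -4 + 0^{2} = -4 + 0 = -4$)
$\left(-48 + I{\left(-10 \right)}\right)^{2} = \left(-48 - 4\right)^{2} = \left(-52\right)^{2} = 2704$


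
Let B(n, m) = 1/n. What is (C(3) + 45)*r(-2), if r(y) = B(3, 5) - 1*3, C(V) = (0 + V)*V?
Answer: -144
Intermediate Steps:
C(V) = V² (C(V) = V*V = V²)
r(y) = -8/3 (r(y) = 1/3 - 1*3 = ⅓ - 3 = -8/3)
(C(3) + 45)*r(-2) = (3² + 45)*(-8/3) = (9 + 45)*(-8/3) = 54*(-8/3) = -144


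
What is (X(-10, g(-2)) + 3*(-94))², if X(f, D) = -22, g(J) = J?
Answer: 92416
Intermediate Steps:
(X(-10, g(-2)) + 3*(-94))² = (-22 + 3*(-94))² = (-22 - 282)² = (-304)² = 92416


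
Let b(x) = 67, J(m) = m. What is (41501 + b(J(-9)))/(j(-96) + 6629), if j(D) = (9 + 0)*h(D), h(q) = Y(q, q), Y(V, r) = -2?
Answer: 41568/6611 ≈ 6.2877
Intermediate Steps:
h(q) = -2
j(D) = -18 (j(D) = (9 + 0)*(-2) = 9*(-2) = -18)
(41501 + b(J(-9)))/(j(-96) + 6629) = (41501 + 67)/(-18 + 6629) = 41568/6611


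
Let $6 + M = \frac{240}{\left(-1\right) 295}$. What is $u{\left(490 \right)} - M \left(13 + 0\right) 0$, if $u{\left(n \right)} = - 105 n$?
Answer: $-51450$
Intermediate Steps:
$M = - \frac{402}{59}$ ($M = -6 + \frac{240}{\left(-1\right) 295} = -6 + \frac{240}{-295} = -6 + 240 \left(- \frac{1}{295}\right) = -6 - \frac{48}{59} = - \frac{402}{59} \approx -6.8136$)
$u{\left(490 \right)} - M \left(13 + 0\right) 0 = \left(-105\right) 490 - - \frac{402 \left(13 + 0\right) 0}{59} = -51450 - - \frac{402 \cdot 13 \cdot 0}{59} = -51450 - \left(- \frac{402}{59}\right) 0 = -51450 - 0 = -51450 + 0 = -51450$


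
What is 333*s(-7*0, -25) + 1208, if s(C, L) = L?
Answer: -7117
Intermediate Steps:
333*s(-7*0, -25) + 1208 = 333*(-25) + 1208 = -8325 + 1208 = -7117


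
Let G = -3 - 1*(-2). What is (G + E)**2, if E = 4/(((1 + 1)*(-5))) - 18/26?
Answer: 18496/4225 ≈ 4.3778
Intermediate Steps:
E = -71/65 (E = 4/((2*(-5))) - 18*1/26 = 4/(-10) - 9/13 = 4*(-1/10) - 9/13 = -2/5 - 9/13 = -71/65 ≈ -1.0923)
G = -1 (G = -3 + 2 = -1)
(G + E)**2 = (-1 - 71/65)**2 = (-136/65)**2 = 18496/4225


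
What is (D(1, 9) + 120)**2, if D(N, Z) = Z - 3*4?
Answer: 13689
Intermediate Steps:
D(N, Z) = -12 + Z (D(N, Z) = Z - 12 = -12 + Z)
(D(1, 9) + 120)**2 = ((-12 + 9) + 120)**2 = (-3 + 120)**2 = 117**2 = 13689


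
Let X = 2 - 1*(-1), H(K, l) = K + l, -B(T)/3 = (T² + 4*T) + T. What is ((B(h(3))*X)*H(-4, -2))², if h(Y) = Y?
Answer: 1679616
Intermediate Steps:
B(T) = -15*T - 3*T² (B(T) = -3*((T² + 4*T) + T) = -3*(T² + 5*T) = -15*T - 3*T²)
X = 3 (X = 2 + 1 = 3)
((B(h(3))*X)*H(-4, -2))² = ((-3*3*(5 + 3)*3)*(-4 - 2))² = ((-3*3*8*3)*(-6))² = (-72*3*(-6))² = (-216*(-6))² = 1296² = 1679616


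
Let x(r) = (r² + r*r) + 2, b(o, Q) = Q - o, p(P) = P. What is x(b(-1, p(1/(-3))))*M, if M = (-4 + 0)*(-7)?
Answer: 728/9 ≈ 80.889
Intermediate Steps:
M = 28 (M = -4*(-7) = 28)
x(r) = 2 + 2*r² (x(r) = (r² + r²) + 2 = 2*r² + 2 = 2 + 2*r²)
x(b(-1, p(1/(-3))))*M = (2 + 2*(1/(-3) - 1*(-1))²)*28 = (2 + 2*(-⅓ + 1)²)*28 = (2 + 2*(⅔)²)*28 = (2 + 2*(4/9))*28 = (2 + 8/9)*28 = (26/9)*28 = 728/9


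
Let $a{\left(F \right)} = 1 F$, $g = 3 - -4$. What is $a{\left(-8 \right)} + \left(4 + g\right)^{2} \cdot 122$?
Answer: $14754$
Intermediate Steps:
$g = 7$ ($g = 3 + 4 = 7$)
$a{\left(F \right)} = F$
$a{\left(-8 \right)} + \left(4 + g\right)^{2} \cdot 122 = -8 + \left(4 + 7\right)^{2} \cdot 122 = -8 + 11^{2} \cdot 122 = -8 + 121 \cdot 122 = -8 + 14762 = 14754$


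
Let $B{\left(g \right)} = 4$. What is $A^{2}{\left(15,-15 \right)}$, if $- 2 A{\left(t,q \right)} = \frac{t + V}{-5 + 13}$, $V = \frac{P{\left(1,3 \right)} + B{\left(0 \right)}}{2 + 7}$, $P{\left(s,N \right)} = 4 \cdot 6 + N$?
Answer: $\frac{6889}{5184} \approx 1.3289$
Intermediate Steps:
$P{\left(s,N \right)} = 24 + N$
$V = \frac{31}{9}$ ($V = \frac{\left(24 + 3\right) + 4}{2 + 7} = \frac{27 + 4}{9} = 31 \cdot \frac{1}{9} = \frac{31}{9} \approx 3.4444$)
$A{\left(t,q \right)} = - \frac{31}{144} - \frac{t}{16}$ ($A{\left(t,q \right)} = - \frac{\left(t + \frac{31}{9}\right) \frac{1}{-5 + 13}}{2} = - \frac{\left(\frac{31}{9} + t\right) \frac{1}{8}}{2} = - \frac{\frac{31}{72} + \frac{t}{8}}{2} = - \frac{31}{144} - \frac{t}{16}$)
$A^{2}{\left(15,-15 \right)} = \left(- \frac{31}{144} - \frac{15}{16}\right)^{2} = \left(- \frac{83}{72}\right)^{2} = \frac{6889}{5184}$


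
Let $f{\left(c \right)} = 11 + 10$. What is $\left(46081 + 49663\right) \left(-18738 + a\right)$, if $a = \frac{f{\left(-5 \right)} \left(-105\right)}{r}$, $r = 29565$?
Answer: $- \frac{1178696245760}{657} \approx -1.7941 \cdot 10^{9}$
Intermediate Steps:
$f{\left(c \right)} = 21$
$a = - \frac{49}{657}$ ($a = \frac{21 \left(-105\right)}{29565} = \left(-2205\right) \frac{1}{29565} = - \frac{49}{657} \approx -0.074581$)
$\left(46081 + 49663\right) \left(-18738 + a\right) = \left(46081 + 49663\right) \left(-18738 - \frac{49}{657}\right) = 95744 \left(- \frac{12310915}{657}\right) = - \frac{1178696245760}{657}$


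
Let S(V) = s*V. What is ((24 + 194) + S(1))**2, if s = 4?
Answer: 49284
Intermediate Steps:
S(V) = 4*V
((24 + 194) + S(1))**2 = ((24 + 194) + 4*1)**2 = (218 + 4)**2 = 222**2 = 49284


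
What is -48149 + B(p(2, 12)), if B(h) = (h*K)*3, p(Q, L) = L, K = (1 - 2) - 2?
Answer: -48257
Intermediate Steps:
K = -3 (K = -1 - 2 = -3)
B(h) = -9*h (B(h) = (h*(-3))*3 = -3*h*3 = -9*h)
-48149 + B(p(2, 12)) = -48149 - 9*12 = -48149 - 108 = -48257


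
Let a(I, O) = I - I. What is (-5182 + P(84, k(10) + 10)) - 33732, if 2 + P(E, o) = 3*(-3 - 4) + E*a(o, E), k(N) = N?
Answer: -38937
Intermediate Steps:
a(I, O) = 0
P(E, o) = -23 (P(E, o) = -2 + (3*(-3 - 4) + E*0) = -2 + (3*(-7) + 0) = -2 + (-21 + 0) = -2 - 21 = -23)
(-5182 + P(84, k(10) + 10)) - 33732 = (-5182 - 23) - 33732 = -5205 - 33732 = -38937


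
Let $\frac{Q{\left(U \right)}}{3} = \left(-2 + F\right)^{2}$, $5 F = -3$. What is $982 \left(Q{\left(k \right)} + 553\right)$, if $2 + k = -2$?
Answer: $\frac{14074024}{25} \approx 5.6296 \cdot 10^{5}$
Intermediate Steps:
$F = - \frac{3}{5}$ ($F = \frac{1}{5} \left(-3\right) = - \frac{3}{5} \approx -0.6$)
$k = -4$ ($k = -2 - 2 = -4$)
$Q{\left(U \right)} = \frac{507}{25}$ ($Q{\left(U \right)} = 3 \left(-2 - \frac{3}{5}\right)^{2} = 3 \left(- \frac{13}{5}\right)^{2} = 3 \cdot \frac{169}{25} = \frac{507}{25}$)
$982 \left(Q{\left(k \right)} + 553\right) = 982 \left(\frac{507}{25} + 553\right) = 982 \cdot \frac{14332}{25} = \frac{14074024}{25}$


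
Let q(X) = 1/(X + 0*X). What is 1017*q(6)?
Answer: 339/2 ≈ 169.50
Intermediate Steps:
q(X) = 1/X (q(X) = 1/(X + 0) = 1/X)
1017*q(6) = 1017/6 = 1017*(1/6) = 339/2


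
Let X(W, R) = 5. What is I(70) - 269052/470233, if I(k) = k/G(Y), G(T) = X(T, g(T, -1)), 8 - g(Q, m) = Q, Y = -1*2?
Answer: 6314210/470233 ≈ 13.428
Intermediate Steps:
Y = -2
g(Q, m) = 8 - Q
G(T) = 5
I(k) = k/5
I(70) - 269052/470233 = (⅕)*70 - 269052/470233 = 14 - 269052/470233 = 6314210/470233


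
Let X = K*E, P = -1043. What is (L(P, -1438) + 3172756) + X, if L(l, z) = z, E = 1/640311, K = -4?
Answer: 2030629799894/640311 ≈ 3.1713e+6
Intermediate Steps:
E = 1/640311 ≈ 1.5617e-6
X = -4/640311 (X = -4*1/640311 = -4/640311 ≈ -6.2470e-6)
(L(P, -1438) + 3172756) + X = (-1438 + 3172756) - 4/640311 = 3171318 - 4/640311 = 2030629799894/640311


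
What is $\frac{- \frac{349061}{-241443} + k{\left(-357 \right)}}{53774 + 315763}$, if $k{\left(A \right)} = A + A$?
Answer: $- \frac{172041241}{89222121891} \approx -0.0019282$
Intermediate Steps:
$k{\left(A \right)} = 2 A$
$\frac{- \frac{349061}{-241443} + k{\left(-357 \right)}}{53774 + 315763} = \frac{- \frac{349061}{-241443} + 2 \left(-357\right)}{53774 + 315763} = \frac{\left(-349061\right) \left(- \frac{1}{241443}\right) - 714}{369537} = \left(\frac{349061}{241443} - 714\right) \frac{1}{369537} = \left(- \frac{172041241}{241443}\right) \frac{1}{369537} = - \frac{172041241}{89222121891}$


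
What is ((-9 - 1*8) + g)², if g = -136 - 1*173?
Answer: 106276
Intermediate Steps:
g = -309 (g = -136 - 173 = -309)
((-9 - 1*8) + g)² = ((-9 - 1*8) - 309)² = ((-9 - 8) - 309)² = (-17 - 309)² = (-326)² = 106276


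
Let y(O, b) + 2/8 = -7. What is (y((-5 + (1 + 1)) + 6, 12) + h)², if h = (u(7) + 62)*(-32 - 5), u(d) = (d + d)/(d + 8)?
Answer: 19641181609/3600 ≈ 5.4559e+6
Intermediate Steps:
u(d) = 2*d/(8 + d) (u(d) = (2*d)/(8 + d) = 2*d/(8 + d))
y(O, b) = -29/4 (y(O, b) = -¼ - 7 = -29/4)
h = -34928/15 (h = (2*7/(8 + 7) + 62)*(-32 - 5) = (2*7/15 + 62)*(-37) = (2*7*(1/15) + 62)*(-37) = (14/15 + 62)*(-37) = (944/15)*(-37) = -34928/15 ≈ -2328.5)
(y((-5 + (1 + 1)) + 6, 12) + h)² = (-29/4 - 34928/15)² = (-140147/60)² = 19641181609/3600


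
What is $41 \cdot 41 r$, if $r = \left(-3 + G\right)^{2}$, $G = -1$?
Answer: $26896$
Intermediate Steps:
$r = 16$ ($r = \left(-3 - 1\right)^{2} = \left(-4\right)^{2} = 16$)
$41 \cdot 41 r = 41 \cdot 41 \cdot 16 = 1681 \cdot 16 = 26896$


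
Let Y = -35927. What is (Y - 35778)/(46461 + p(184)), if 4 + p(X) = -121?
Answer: -71705/46336 ≈ -1.5475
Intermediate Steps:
p(X) = -125 (p(X) = -4 - 121 = -125)
(Y - 35778)/(46461 + p(184)) = (-35927 - 35778)/(46461 - 125) = -71705/46336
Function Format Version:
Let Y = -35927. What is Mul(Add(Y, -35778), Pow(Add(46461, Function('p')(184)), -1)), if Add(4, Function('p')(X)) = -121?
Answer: Rational(-71705, 46336) ≈ -1.5475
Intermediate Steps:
Function('p')(X) = -125 (Function('p')(X) = Add(-4, -121) = -125)
Mul(Add(Y, -35778), Pow(Add(46461, Function('p')(184)), -1)) = Mul(Add(-35927, -35778), Pow(Add(46461, -125), -1)) = Mul(-71705, Pow(46336, -1)) = Mul(-71705, Rational(1, 46336)) = Rational(-71705, 46336)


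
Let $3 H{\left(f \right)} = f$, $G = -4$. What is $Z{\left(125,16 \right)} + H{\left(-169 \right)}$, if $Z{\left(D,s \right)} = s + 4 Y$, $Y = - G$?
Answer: $- \frac{73}{3} \approx -24.333$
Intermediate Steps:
$H{\left(f \right)} = \frac{f}{3}$
$Y = 4$ ($Y = \left(-1\right) \left(-4\right) = 4$)
$Z{\left(D,s \right)} = 16 + s$ ($Z{\left(D,s \right)} = s + 4 \cdot 4 = s + 16 = 16 + s$)
$Z{\left(125,16 \right)} + H{\left(-169 \right)} = \left(16 + 16\right) + \frac{1}{3} \left(-169\right) = 32 - \frac{169}{3} = - \frac{73}{3}$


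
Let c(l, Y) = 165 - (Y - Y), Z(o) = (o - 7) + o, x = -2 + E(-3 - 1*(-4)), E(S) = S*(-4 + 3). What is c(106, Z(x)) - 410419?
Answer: -410254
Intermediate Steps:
E(S) = -S (E(S) = S*(-1) = -S)
x = -3 (x = -2 - (-3 - 1*(-4)) = -2 - (-3 + 4) = -2 - 1*1 = -2 - 1 = -3)
Z(o) = -7 + 2*o (Z(o) = (-7 + o) + o = -7 + 2*o)
c(l, Y) = 165 (c(l, Y) = 165 - 1*0 = 165 + 0 = 165)
c(106, Z(x)) - 410419 = 165 - 410419 = -410254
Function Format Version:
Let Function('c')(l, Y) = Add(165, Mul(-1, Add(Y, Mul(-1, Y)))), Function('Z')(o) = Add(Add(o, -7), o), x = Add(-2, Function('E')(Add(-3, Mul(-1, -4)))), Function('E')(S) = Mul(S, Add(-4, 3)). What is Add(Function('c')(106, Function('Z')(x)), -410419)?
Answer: -410254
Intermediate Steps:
Function('E')(S) = Mul(-1, S) (Function('E')(S) = Mul(S, -1) = Mul(-1, S))
x = -3 (x = Add(-2, Mul(-1, Add(-3, Mul(-1, -4)))) = Add(-2, Mul(-1, Add(-3, 4))) = Add(-2, Mul(-1, 1)) = Add(-2, -1) = -3)
Function('Z')(o) = Add(-7, Mul(2, o)) (Function('Z')(o) = Add(Add(-7, o), o) = Add(-7, Mul(2, o)))
Function('c')(l, Y) = 165 (Function('c')(l, Y) = Add(165, Mul(-1, 0)) = Add(165, 0) = 165)
Add(Function('c')(106, Function('Z')(x)), -410419) = Add(165, -410419) = -410254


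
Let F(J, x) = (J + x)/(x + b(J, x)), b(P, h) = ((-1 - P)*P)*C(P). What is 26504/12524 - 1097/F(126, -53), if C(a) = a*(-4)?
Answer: -27700756909487/228563 ≈ -1.2120e+8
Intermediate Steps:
C(a) = -4*a
b(P, h) = -4*P**2*(-1 - P) (b(P, h) = ((-1 - P)*P)*(-4*P) = (P*(-1 - P))*(-4*P) = -4*P**2*(-1 - P))
F(J, x) = (J + x)/(x + 4*J**2*(1 + J))
26504/12524 - 1097/F(126, -53) = 26504/12524 - 1097*(-53 + 4*126**2*(1 + 126))/(126 - 53) = 26504*(1/12524) - 1097/(73/(-53 + 4*15876*127)) = 6626/3131 - 1097/(73/(-53 + 8065008)) = 6626/3131 - 1097/(73/8064955) = 6626/3131 - 1097/((1/8064955)*73) = 6626/3131 - 1097/73/8064955 = 6626/3131 - 1097*8064955/73 = 6626/3131 - 8847255635/73 = -27700756909487/228563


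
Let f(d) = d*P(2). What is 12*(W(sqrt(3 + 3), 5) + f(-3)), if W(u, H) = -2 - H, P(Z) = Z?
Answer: -156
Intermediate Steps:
f(d) = 2*d (f(d) = d*2 = 2*d)
12*(W(sqrt(3 + 3), 5) + f(-3)) = 12*((-2 - 1*5) + 2*(-3)) = 12*((-2 - 5) - 6) = 12*(-7 - 6) = 12*(-13) = -156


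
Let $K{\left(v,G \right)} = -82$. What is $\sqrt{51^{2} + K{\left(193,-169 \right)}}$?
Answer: $\sqrt{2519} \approx 50.19$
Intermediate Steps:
$\sqrt{51^{2} + K{\left(193,-169 \right)}} = \sqrt{51^{2} - 82} = \sqrt{2601 - 82} = \sqrt{2519}$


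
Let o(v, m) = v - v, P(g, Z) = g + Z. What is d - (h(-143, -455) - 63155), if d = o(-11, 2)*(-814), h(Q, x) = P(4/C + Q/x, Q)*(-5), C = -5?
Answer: 437063/7 ≈ 62438.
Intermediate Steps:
P(g, Z) = Z + g
o(v, m) = 0
h(Q, x) = 4 - 5*Q - 5*Q/x (h(Q, x) = (Q + (4/(-5) + Q/x))*(-5) = (Q + (4*(-⅕) + Q/x))*(-5) = (Q + (-⅘ + Q/x))*(-5) = (-⅘ + Q + Q/x)*(-5) = 4 - 5*Q - 5*Q/x)
d = 0 (d = 0*(-814) = 0)
d - (h(-143, -455) - 63155) = 0 - ((4 - 5*(-143) - 5*(-143)/(-455)) - 63155) = 0 - ((4 + 715 - 5*(-143)*(-1/455)) - 63155) = 0 - ((4 + 715 - 11/7) - 63155) = 0 - (5022/7 - 63155) = 0 - 1*(-437063/7) = 0 + 437063/7 = 437063/7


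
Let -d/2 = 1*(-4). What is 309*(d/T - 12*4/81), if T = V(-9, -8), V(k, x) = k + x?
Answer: -50264/153 ≈ -328.52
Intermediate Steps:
d = 8 (d = -2*(-4) = 8)
T = -17 (T = -9 - 8 = -17)
309*(d/T - 12*4/81) = 309*(8/(-17) - 12*4/81) = 309*(8*(-1/17) - 48*1/81) = 309*(-8/17 - 16/27) = 309*(-488/459) = -50264/153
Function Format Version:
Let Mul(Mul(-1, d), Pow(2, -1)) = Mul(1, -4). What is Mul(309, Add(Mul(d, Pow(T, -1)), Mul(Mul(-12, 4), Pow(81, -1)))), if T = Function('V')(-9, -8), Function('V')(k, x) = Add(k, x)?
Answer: Rational(-50264, 153) ≈ -328.52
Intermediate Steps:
d = 8 (d = Mul(-2, Mul(1, -4)) = Mul(-2, -4) = 8)
T = -17 (T = Add(-9, -8) = -17)
Mul(309, Add(Mul(d, Pow(T, -1)), Mul(Mul(-12, 4), Pow(81, -1)))) = Mul(309, Add(Mul(8, Pow(-17, -1)), Mul(Mul(-12, 4), Pow(81, -1)))) = Mul(309, Add(Mul(8, Rational(-1, 17)), Mul(-48, Rational(1, 81)))) = Mul(309, Add(Rational(-8, 17), Rational(-16, 27))) = Mul(309, Rational(-488, 459)) = Rational(-50264, 153)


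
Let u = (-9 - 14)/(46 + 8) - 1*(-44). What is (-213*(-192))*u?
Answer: 5346016/3 ≈ 1.7820e+6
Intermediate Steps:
u = 2353/54 (u = -23/54 + 44 = 2353/54 ≈ 43.574)
(-213*(-192))*u = -213*(-192)*(2353/54) = 40896*(2353/54) = 5346016/3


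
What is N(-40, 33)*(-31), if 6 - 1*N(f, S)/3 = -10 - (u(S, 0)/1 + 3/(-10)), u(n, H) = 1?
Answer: -15531/10 ≈ -1553.1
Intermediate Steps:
N(f, S) = 501/10 (N(f, S) = 18 - 3*(-10 - (1/1 + 3/(-10))) = 18 - 3*(-10 - (1*1 + 3*(-⅒))) = 18 - 3*(-10 - (1 - 3/10)) = 18 - 3*(-10 - 1*7/10) = 18 - 3*(-10 - 7/10) = 18 - 3*(-107/10) = 18 + 321/10 = 501/10)
N(-40, 33)*(-31) = (501/10)*(-31) = -15531/10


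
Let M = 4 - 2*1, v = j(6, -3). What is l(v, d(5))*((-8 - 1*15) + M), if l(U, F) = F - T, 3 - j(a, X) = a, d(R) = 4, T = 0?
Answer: -84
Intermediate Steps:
j(a, X) = 3 - a
v = -3 (v = 3 - 1*6 = 3 - 6 = -3)
l(U, F) = F (l(U, F) = F - 1*0 = F + 0 = F)
M = 2 (M = 4 - 2 = 2)
l(v, d(5))*((-8 - 1*15) + M) = 4*((-8 - 1*15) + 2) = 4*((-8 - 15) + 2) = 4*(-23 + 2) = 4*(-21) = -84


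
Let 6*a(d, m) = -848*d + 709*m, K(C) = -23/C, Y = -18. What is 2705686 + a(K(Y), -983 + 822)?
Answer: 145069951/54 ≈ 2.6865e+6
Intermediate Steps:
a(d, m) = -424*d/3 + 709*m/6 (a(d, m) = (-848*d + 709*m)/6 = -424*d/3 + 709*m/6)
2705686 + a(K(Y), -983 + 822) = 2705686 + (-(-9752)/(3*(-18)) + 709*(-983 + 822)/6) = 2705686 + (-(-9752)*(-1)/(3*18) + (709/6)*(-161)) = 2705686 + (-424/3*23/18 - 114149/6) = 2705686 + (-4876/27 - 114149/6) = 2705686 - 1037093/54 = 145069951/54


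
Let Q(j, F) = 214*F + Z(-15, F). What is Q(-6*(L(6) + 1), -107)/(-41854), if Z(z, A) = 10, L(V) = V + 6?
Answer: 11444/20927 ≈ 0.54685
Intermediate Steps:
L(V) = 6 + V
Q(j, F) = 10 + 214*F (Q(j, F) = 214*F + 10 = 10 + 214*F)
Q(-6*(L(6) + 1), -107)/(-41854) = (10 + 214*(-107))/(-41854) = (10 - 22898)*(-1/41854) = -22888*(-1/41854) = 11444/20927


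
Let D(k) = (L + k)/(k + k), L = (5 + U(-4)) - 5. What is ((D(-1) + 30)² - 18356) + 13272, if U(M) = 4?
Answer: -17087/4 ≈ -4271.8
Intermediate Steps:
L = 4 (L = (5 + 4) - 5 = 9 - 5 = 4)
D(k) = (4 + k)/(2*k) (D(k) = (4 + k)/(k + k) = (4 + k)/((2*k)) = (4 + k)*(1/(2*k)) = (4 + k)/(2*k))
((D(-1) + 30)² - 18356) + 13272 = (((½)*(4 - 1)/(-1) + 30)² - 18356) + 13272 = (((½)*(-1)*3 + 30)² - 18356) + 13272 = ((-3/2 + 30)² - 18356) + 13272 = ((57/2)² - 18356) + 13272 = (3249/4 - 18356) + 13272 = -70175/4 + 13272 = -17087/4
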